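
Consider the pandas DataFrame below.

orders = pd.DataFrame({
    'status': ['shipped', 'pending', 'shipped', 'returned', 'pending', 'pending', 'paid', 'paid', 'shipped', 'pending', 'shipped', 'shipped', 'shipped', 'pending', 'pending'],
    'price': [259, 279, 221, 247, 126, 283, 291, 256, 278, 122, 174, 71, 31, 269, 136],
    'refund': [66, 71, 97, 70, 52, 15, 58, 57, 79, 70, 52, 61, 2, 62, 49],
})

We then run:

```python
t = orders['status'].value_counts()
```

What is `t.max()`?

value_counts of status:
status
shipped     6
pending     6
paid        2
returned    1
Name: count, dtype: int64
So max() = 6.

6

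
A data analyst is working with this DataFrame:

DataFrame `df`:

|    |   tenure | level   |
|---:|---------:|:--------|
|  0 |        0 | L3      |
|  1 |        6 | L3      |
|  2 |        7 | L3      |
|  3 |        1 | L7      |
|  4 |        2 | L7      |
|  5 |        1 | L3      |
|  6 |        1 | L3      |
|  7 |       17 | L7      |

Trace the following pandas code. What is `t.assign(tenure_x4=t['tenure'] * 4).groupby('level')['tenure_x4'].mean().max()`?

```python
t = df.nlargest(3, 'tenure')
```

68.0

take 3 rows with largest tenure:
   tenure level
7      17    L7
2       7    L3
1       6    L3
add column tenure_x4 = t['tenure'] * 4:
   tenure level  tenure_x4
7      17    L7         68
2       7    L3         28
1       6    L3         24
group by level, mean of tenure_x4:
level
L3    26.0
L7    68.0
Name: tenure_x4, dtype: float64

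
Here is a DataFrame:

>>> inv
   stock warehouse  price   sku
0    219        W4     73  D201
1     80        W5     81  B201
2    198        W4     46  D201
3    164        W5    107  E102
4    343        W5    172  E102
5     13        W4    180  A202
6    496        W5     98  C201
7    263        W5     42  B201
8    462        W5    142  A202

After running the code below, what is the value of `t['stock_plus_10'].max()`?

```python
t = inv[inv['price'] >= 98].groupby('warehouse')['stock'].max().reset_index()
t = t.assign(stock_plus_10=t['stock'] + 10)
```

filter rows where price >= 98:
   stock warehouse  price   sku
3    164        W5    107  E102
4    343        W5    172  E102
5     13        W4    180  A202
6    496        W5     98  C201
8    462        W5    142  A202
group by warehouse, max of stock:
warehouse
W4     13
W5    496
Name: stock, dtype: int64
reset_index():
  warehouse  stock
0        W4     13
1        W5    496
add column stock_plus_10 = t['stock'] + 10:
  warehouse  stock  stock_plus_10
0        W4     13             23
1        W5    496            506

506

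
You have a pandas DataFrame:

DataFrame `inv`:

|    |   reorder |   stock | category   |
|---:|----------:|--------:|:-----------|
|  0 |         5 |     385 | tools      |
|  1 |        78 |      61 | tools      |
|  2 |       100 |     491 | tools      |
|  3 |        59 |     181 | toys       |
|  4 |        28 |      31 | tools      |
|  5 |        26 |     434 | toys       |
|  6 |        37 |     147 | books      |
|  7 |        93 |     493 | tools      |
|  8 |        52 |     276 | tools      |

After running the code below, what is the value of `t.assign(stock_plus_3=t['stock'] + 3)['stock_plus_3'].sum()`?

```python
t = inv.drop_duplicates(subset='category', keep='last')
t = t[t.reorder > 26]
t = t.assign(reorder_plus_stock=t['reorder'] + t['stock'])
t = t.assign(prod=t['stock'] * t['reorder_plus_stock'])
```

429

drop duplicate category (keep=last):
   reorder  stock category
5       26    434     toys
6       37    147    books
8       52    276    tools
filter rows where reorder > 26:
   reorder  stock category
6       37    147    books
8       52    276    tools
add column reorder_plus_stock = t['reorder'] + t['stock']:
   reorder  stock category  reorder_plus_stock
6       37    147    books                 184
8       52    276    tools                 328
add column prod = t['stock'] * t['reorder_plus_stock']:
   reorder  stock category  reorder_plus_stock   prod
6       37    147    books                 184  27048
8       52    276    tools                 328  90528
add column stock_plus_3 = t['stock'] + 3:
   reorder  stock category  reorder_plus_stock   prod  stock_plus_3
6       37    147    books                 184  27048           150
8       52    276    tools                 328  90528           279
The sum of column 'stock_plus_3' is 429.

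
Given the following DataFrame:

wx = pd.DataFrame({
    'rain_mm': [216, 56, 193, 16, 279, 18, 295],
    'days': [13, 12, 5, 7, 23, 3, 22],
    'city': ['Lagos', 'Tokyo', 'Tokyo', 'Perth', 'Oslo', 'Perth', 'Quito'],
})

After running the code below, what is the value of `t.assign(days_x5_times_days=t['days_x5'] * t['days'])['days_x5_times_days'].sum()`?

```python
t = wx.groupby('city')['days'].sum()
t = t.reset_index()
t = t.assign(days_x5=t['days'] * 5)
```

group by city, sum of days:
city
Lagos    13
Oslo     23
Perth    10
Quito    22
Tokyo    17
Name: days, dtype: int64
reset_index():
    city  days
0  Lagos    13
1   Oslo    23
2  Perth    10
3  Quito    22
4  Tokyo    17
add column days_x5 = t['days'] * 5:
    city  days  days_x5
0  Lagos    13       65
1   Oslo    23      115
2  Perth    10       50
3  Quito    22      110
4  Tokyo    17       85
add column days_x5_times_days = t['days_x5'] * t['days']:
    city  days  days_x5  days_x5_times_days
0  Lagos    13       65                 845
1   Oslo    23      115                2645
2  Perth    10       50                 500
3  Quito    22      110                2420
4  Tokyo    17       85                1445

7855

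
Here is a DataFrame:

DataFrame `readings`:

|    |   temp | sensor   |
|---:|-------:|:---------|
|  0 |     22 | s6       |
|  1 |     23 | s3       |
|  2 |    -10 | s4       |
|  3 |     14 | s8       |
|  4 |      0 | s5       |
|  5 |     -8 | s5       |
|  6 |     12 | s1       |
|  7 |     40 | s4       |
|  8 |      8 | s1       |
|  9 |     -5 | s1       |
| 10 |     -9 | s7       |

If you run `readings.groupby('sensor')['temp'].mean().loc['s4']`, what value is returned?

group by sensor, mean of temp:
sensor
s1     5.0
s3    23.0
s4    15.0
s5    -4.0
s6    22.0
s7    -9.0
s8    14.0
Name: temp, dtype: float64

15.0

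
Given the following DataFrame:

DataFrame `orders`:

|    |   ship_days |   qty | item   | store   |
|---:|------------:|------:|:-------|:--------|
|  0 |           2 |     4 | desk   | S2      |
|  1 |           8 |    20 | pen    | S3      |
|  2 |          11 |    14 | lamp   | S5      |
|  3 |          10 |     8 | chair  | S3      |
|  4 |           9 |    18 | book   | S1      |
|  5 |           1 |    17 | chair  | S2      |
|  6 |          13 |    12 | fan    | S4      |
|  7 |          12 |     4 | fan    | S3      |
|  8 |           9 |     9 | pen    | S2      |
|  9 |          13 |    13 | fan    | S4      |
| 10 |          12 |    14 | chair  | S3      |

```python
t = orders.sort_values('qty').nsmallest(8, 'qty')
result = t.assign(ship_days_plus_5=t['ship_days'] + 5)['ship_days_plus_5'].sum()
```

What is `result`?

sort by qty:
    ship_days  qty   item store
0           2    4   desk    S2
7          12    4    fan    S3
3          10    8  chair    S3
8           9    9    pen    S2
6          13   12    fan    S4
9          13   13    fan    S4
2          11   14   lamp    S5
10         12   14  chair    S3
5           1   17  chair    S2
4           9   18   book    S1
1           8   20    pen    S3
take 8 rows with smallest qty:
    ship_days  qty   item store
0           2    4   desk    S2
7          12    4    fan    S3
3          10    8  chair    S3
8           9    9    pen    S2
6          13   12    fan    S4
9          13   13    fan    S4
2          11   14   lamp    S5
10         12   14  chair    S3
add column ship_days_plus_5 = t['ship_days'] + 5:
    ship_days  qty   item store  ship_days_plus_5
0           2    4   desk    S2                 7
7          12    4    fan    S3                17
3          10    8  chair    S3                15
8           9    9    pen    S2                14
6          13   12    fan    S4                18
9          13   13    fan    S4                18
2          11   14   lamp    S5                16
10         12   14  chair    S3                17

122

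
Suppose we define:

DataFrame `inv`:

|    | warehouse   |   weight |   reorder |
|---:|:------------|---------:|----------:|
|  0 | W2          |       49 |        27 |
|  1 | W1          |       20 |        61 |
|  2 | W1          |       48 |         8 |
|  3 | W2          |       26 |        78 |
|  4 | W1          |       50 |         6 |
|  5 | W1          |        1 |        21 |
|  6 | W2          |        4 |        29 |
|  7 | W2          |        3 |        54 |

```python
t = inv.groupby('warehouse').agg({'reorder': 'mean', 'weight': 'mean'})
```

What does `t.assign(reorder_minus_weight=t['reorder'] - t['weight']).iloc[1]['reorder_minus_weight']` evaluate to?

26.5

group by warehouse: mean(reorder), mean(weight):
           reorder  weight
warehouse                 
W1            24.0   29.75
W2            47.0   20.50
add column reorder_minus_weight = t['reorder'] - t['weight']:
           reorder  weight  reorder_minus_weight
warehouse                                       
W1            24.0   29.75                 -5.75
W2            47.0   20.50                 26.50
Taking the value at position 1, column 'reorder_minus_weight' gives 26.5.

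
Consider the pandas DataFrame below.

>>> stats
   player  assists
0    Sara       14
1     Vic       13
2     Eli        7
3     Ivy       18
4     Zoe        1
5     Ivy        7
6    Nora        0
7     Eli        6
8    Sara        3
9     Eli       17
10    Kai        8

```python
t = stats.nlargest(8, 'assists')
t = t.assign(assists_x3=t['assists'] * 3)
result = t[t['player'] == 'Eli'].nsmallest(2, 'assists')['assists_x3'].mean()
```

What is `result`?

19.5

take 8 rows with largest assists:
   player  assists
3     Ivy       18
9     Eli       17
0    Sara       14
1     Vic       13
10    Kai        8
2     Eli        7
5     Ivy        7
7     Eli        6
add column assists_x3 = t['assists'] * 3:
   player  assists  assists_x3
3     Ivy       18          54
9     Eli       17          51
0    Sara       14          42
1     Vic       13          39
10    Kai        8          24
2     Eli        7          21
5     Ivy        7          21
7     Eli        6          18
filter rows where player == 'Eli':
  player  assists  assists_x3
9    Eli       17          51
2    Eli        7          21
7    Eli        6          18
take 2 rows with smallest assists:
  player  assists  assists_x3
7    Eli        6          18
2    Eli        7          21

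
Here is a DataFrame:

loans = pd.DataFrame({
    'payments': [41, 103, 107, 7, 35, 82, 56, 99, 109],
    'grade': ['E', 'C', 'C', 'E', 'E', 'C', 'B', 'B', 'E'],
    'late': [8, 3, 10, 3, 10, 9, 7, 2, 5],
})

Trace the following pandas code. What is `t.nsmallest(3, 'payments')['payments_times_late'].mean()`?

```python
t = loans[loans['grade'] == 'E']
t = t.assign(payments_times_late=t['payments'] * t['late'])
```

233.0

filter rows where grade == 'E':
   payments grade  late
0        41     E     8
3         7     E     3
4        35     E    10
8       109     E     5
add column payments_times_late = t['payments'] * t['late']:
   payments grade  late  payments_times_late
0        41     E     8                  328
3         7     E     3                   21
4        35     E    10                  350
8       109     E     5                  545
take 3 rows with smallest payments:
   payments grade  late  payments_times_late
3         7     E     3                   21
4        35     E    10                  350
0        41     E     8                  328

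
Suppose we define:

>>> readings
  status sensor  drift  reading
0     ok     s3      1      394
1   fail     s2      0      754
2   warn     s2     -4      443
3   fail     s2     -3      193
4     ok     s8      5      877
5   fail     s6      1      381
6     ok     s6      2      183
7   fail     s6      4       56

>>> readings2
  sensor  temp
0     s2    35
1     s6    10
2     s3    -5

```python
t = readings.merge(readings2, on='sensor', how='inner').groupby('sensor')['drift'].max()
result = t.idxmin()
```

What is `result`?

s2

merge on 'sensor' (how='inner') → 7 rows:
  status sensor  drift  reading  temp
0     ok     s3      1      394    -5
1   fail     s2      0      754    35
2   warn     s2     -4      443    35
3   fail     s2     -3      193    35
4   fail     s6      1      381    10
5     ok     s6      2      183    10
6   fail     s6      4       56    10
group by sensor, max of drift:
sensor
s2    0
s3    1
s6    4
Name: drift, dtype: int64
Reading off the label with the smallest value, we get s2.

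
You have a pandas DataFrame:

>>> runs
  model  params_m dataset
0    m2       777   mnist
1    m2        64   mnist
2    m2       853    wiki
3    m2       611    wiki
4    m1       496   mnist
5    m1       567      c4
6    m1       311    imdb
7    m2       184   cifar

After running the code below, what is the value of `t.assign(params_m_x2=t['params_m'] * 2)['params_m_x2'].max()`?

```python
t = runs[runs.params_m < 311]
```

filter rows where params_m < 311:
  model  params_m dataset
1    m2        64   mnist
7    m2       184   cifar
add column params_m_x2 = t['params_m'] * 2:
  model  params_m dataset  params_m_x2
1    m2        64   mnist          128
7    m2       184   cifar          368
The max of column 'params_m_x2' is 368.

368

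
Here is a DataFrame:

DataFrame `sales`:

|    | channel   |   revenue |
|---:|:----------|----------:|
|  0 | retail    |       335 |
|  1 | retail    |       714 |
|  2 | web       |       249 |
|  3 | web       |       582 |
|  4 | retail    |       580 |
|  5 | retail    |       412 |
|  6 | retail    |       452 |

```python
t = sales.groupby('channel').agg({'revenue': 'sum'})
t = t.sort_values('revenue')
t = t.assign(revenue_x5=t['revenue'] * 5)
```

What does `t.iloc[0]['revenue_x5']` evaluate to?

4155

group by channel, sum of revenue:
         revenue
channel         
retail      2493
web          831
sort by revenue:
         revenue
channel         
web          831
retail      2493
add column revenue_x5 = t['revenue'] * 5:
         revenue  revenue_x5
channel                     
web          831        4155
retail      2493       12465
The value at position 0, column 'revenue_x5' is 4155.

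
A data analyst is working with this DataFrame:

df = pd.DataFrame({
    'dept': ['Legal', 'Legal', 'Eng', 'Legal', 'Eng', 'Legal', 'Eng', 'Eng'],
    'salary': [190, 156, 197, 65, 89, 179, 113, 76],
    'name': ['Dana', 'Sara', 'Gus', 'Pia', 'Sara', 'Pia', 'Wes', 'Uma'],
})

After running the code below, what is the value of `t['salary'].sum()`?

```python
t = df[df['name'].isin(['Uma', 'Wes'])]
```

189

filter rows where name in ['Uma', 'Wes']:
  dept  salary name
6  Eng     113  Wes
7  Eng      76  Uma
Taking the sum of column 'salary' gives 189.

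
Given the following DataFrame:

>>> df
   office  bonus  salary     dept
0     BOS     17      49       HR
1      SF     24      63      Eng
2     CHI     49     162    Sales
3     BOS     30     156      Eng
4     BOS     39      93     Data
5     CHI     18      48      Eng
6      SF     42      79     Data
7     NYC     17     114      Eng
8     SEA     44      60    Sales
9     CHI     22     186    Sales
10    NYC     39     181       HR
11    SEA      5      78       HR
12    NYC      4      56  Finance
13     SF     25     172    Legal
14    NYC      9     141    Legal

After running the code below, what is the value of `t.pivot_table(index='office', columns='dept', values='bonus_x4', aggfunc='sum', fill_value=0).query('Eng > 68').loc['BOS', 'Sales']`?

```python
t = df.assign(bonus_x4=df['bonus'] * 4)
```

add column bonus_x4 = df['bonus'] * 4:
   office  bonus  salary     dept  bonus_x4
0     BOS     17      49       HR        68
1      SF     24      63      Eng        96
2     CHI     49     162    Sales       196
3     BOS     30     156      Eng       120
4     BOS     39      93     Data       156
5     CHI     18      48      Eng        72
6      SF     42      79     Data       168
7     NYC     17     114      Eng        68
8     SEA     44      60    Sales       176
9     CHI     22     186    Sales        88
10    NYC     39     181       HR       156
11    SEA      5      78       HR        20
12    NYC      4      56  Finance        16
13     SF     25     172    Legal       100
14    NYC      9     141    Legal        36
pivot: rows=office, cols=dept, sum(bonus_x4):
dept    Data  Eng  Finance   HR  Legal  Sales
office                                       
BOS      156  120        0   68      0      0
CHI        0   72        0    0      0    284
NYC        0   68       16  156     36      0
SEA        0    0        0   20      0    176
SF       168   96        0    0    100      0
filter rows where Eng > 68:
dept    Data  Eng  Finance  HR  Legal  Sales
office                                      
BOS      156  120        0  68      0      0
CHI        0   72        0   0      0    284
SF       168   96        0   0    100      0

0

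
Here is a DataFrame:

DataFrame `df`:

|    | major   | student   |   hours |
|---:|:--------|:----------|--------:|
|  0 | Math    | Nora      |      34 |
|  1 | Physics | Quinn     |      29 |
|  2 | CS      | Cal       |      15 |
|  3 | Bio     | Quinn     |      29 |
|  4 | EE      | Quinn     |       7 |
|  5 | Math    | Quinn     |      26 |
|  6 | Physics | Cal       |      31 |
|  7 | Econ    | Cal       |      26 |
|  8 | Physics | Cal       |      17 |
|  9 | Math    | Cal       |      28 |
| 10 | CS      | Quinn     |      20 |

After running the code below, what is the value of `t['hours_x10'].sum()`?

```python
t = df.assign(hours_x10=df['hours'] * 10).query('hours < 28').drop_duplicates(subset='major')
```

add column hours_x10 = df['hours'] * 10:
      major student  hours  hours_x10
0      Math    Nora     34        340
1   Physics   Quinn     29        290
2        CS     Cal     15        150
3       Bio   Quinn     29        290
4        EE   Quinn      7         70
5      Math   Quinn     26        260
6   Physics     Cal     31        310
7      Econ     Cal     26        260
8   Physics     Cal     17        170
9      Math     Cal     28        280
10       CS   Quinn     20        200
filter rows where hours < 28:
      major student  hours  hours_x10
2        CS     Cal     15        150
4        EE   Quinn      7         70
5      Math   Quinn     26        260
7      Econ     Cal     26        260
8   Physics     Cal     17        170
10       CS   Quinn     20        200
drop duplicate major (keep=first):
     major student  hours  hours_x10
2       CS     Cal     15        150
4       EE   Quinn      7         70
5     Math   Quinn     26        260
7     Econ     Cal     26        260
8  Physics     Cal     17        170
Finally, sum of column 'hours_x10' = 910.

910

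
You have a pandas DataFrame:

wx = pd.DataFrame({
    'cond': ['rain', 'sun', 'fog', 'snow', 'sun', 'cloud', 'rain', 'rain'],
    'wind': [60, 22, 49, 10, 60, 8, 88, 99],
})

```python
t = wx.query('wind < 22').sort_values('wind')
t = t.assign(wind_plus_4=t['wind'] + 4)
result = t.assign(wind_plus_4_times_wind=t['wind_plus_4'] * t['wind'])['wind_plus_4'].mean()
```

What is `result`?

13.0

filter rows where wind < 22:
    cond  wind
3   snow    10
5  cloud     8
sort by wind:
    cond  wind
5  cloud     8
3   snow    10
add column wind_plus_4 = t['wind'] + 4:
    cond  wind  wind_plus_4
5  cloud     8           12
3   snow    10           14
add column wind_plus_4_times_wind = t['wind_plus_4'] * t['wind']:
    cond  wind  wind_plus_4  wind_plus_4_times_wind
5  cloud     8           12                      96
3   snow    10           14                     140
Then the mean of column 'wind_plus_4': 13.0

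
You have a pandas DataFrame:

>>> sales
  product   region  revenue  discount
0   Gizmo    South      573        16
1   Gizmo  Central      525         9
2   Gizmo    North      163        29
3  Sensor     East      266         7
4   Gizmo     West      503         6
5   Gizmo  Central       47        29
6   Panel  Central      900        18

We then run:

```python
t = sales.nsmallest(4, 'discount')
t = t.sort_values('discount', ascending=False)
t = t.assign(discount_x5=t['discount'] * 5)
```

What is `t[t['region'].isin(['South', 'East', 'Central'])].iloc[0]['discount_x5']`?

80

take 4 rows with smallest discount:
  product   region  revenue  discount
4   Gizmo     West      503         6
3  Sensor     East      266         7
1   Gizmo  Central      525         9
0   Gizmo    South      573        16
sort by discount descending:
  product   region  revenue  discount
0   Gizmo    South      573        16
1   Gizmo  Central      525         9
3  Sensor     East      266         7
4   Gizmo     West      503         6
add column discount_x5 = t['discount'] * 5:
  product   region  revenue  discount  discount_x5
0   Gizmo    South      573        16           80
1   Gizmo  Central      525         9           45
3  Sensor     East      266         7           35
4   Gizmo     West      503         6           30
filter rows where region in ['South', 'East', 'Central']:
  product   region  revenue  discount  discount_x5
0   Gizmo    South      573        16           80
1   Gizmo  Central      525         9           45
3  Sensor     East      266         7           35
Hence 80.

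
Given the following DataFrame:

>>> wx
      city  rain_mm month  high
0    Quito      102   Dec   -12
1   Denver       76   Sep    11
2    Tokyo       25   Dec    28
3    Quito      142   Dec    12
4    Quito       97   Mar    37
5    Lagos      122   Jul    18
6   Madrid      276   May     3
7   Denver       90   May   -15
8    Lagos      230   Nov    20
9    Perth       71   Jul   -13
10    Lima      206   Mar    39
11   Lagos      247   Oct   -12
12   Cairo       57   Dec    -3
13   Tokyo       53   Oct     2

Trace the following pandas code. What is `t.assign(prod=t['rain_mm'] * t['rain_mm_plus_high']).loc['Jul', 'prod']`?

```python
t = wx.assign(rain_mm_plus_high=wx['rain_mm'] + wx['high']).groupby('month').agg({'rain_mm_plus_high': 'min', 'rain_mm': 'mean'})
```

5597.0

add column rain_mm_plus_high = wx['rain_mm'] + wx['high']:
      city  rain_mm month  high  rain_mm_plus_high
0    Quito      102   Dec   -12                 90
1   Denver       76   Sep    11                 87
2    Tokyo       25   Dec    28                 53
3    Quito      142   Dec    12                154
4    Quito       97   Mar    37                134
5    Lagos      122   Jul    18                140
6   Madrid      276   May     3                279
7   Denver       90   May   -15                 75
8    Lagos      230   Nov    20                250
9    Perth       71   Jul   -13                 58
10    Lima      206   Mar    39                245
11   Lagos      247   Oct   -12                235
12   Cairo       57   Dec    -3                 54
13   Tokyo       53   Oct     2                 55
group by month: min(rain_mm_plus_high), mean(rain_mm):
       rain_mm_plus_high  rain_mm
month                            
Dec                   53     81.5
Jul                   58     96.5
Mar                  134    151.5
May                   75    183.0
Nov                  250    230.0
Oct                   55    150.0
Sep                   87     76.0
add column prod = t['rain_mm'] * t['rain_mm_plus_high']:
       rain_mm_plus_high  rain_mm     prod
month                                     
Dec                   53     81.5   4319.5
Jul                   58     96.5   5597.0
Mar                  134    151.5  20301.0
May                   75    183.0  13725.0
Nov                  250    230.0  57500.0
Oct                   55    150.0   8250.0
Sep                   87     76.0   6612.0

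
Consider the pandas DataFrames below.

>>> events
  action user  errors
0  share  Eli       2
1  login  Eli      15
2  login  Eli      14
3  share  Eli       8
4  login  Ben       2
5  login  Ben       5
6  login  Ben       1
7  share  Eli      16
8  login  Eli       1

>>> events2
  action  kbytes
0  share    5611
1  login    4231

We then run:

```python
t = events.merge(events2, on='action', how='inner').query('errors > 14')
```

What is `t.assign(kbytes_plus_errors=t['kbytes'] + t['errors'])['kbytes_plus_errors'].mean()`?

4936.5

merge on 'action' (how='inner') → 9 rows:
  action user  errors  kbytes
0  share  Eli       2    5611
1  login  Eli      15    4231
2  login  Eli      14    4231
3  share  Eli       8    5611
4  login  Ben       2    4231
5  login  Ben       5    4231
6  login  Ben       1    4231
7  share  Eli      16    5611
8  login  Eli       1    4231
filter rows where errors > 14:
  action user  errors  kbytes
1  login  Eli      15    4231
7  share  Eli      16    5611
add column kbytes_plus_errors = t['kbytes'] + t['errors']:
  action user  errors  kbytes  kbytes_plus_errors
1  login  Eli      15    4231                4246
7  share  Eli      16    5611                5627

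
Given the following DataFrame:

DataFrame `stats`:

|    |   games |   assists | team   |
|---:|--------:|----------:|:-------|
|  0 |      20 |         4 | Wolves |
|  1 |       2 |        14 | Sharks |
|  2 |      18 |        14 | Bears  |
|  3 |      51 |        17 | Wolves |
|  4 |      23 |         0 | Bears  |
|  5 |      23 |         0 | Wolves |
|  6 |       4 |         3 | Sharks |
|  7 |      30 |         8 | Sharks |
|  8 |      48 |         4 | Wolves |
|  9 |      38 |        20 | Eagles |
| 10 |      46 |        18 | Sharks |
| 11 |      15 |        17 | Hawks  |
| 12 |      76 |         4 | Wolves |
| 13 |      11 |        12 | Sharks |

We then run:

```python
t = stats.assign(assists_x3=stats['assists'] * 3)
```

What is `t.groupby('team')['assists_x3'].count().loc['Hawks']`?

1

add column assists_x3 = stats['assists'] * 3:
    games  assists    team  assists_x3
0      20        4  Wolves          12
1       2       14  Sharks          42
2      18       14   Bears          42
3      51       17  Wolves          51
4      23        0   Bears           0
5      23        0  Wolves           0
6       4        3  Sharks           9
7      30        8  Sharks          24
8      48        4  Wolves          12
9      38       20  Eagles          60
10     46       18  Sharks          54
11     15       17   Hawks          51
12     76        4  Wolves          12
13     11       12  Sharks          36
group by team, count of assists_x3:
team
Bears     2
Eagles    1
Hawks     1
Sharks    5
Wolves    5
Name: assists_x3, dtype: int64
The value at index 'Hawks' is 1.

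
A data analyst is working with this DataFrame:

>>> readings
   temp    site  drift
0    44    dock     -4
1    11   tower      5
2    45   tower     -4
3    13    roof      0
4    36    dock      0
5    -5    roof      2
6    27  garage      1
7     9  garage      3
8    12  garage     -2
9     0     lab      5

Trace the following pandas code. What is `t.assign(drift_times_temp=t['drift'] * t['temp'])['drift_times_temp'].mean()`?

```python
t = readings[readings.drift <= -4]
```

filter rows where drift <= -4:
   temp   site  drift
0    44   dock     -4
2    45  tower     -4
add column drift_times_temp = t['drift'] * t['temp']:
   temp   site  drift  drift_times_temp
0    44   dock     -4              -176
2    45  tower     -4              -180
Taking the mean of column 'drift_times_temp' gives -178.0.

-178.0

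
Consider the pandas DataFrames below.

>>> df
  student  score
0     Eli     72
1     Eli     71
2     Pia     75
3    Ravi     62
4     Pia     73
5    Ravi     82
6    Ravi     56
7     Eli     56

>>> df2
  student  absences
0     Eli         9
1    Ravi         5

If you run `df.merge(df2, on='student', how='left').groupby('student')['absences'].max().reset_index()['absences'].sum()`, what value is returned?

merge on 'student' (how='left') → 8 rows:
  student  score  absences
0     Eli     72       9.0
1     Eli     71       9.0
2     Pia     75       NaN
3    Ravi     62       5.0
4     Pia     73       NaN
5    Ravi     82       5.0
6    Ravi     56       5.0
7     Eli     56       9.0
group by student, max of absences:
student
Eli     9.0
Pia     NaN
Ravi    5.0
Name: absences, dtype: float64
reset_index():
  student  absences
0     Eli       9.0
1     Pia       NaN
2    Ravi       5.0

14.0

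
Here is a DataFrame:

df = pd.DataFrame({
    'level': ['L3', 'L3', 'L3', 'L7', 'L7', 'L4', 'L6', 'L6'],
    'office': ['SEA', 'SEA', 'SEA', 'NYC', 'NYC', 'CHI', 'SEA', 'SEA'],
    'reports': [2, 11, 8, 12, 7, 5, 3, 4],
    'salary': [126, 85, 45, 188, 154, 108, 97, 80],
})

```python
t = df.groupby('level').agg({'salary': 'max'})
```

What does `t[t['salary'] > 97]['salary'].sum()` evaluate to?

422

group by level, max of salary:
       salary
level        
L3        126
L4        108
L6         97
L7        188
filter rows where salary > 97:
       salary
level        
L3        126
L4        108
L7        188
Reading off the sum of column 'salary', we get 422.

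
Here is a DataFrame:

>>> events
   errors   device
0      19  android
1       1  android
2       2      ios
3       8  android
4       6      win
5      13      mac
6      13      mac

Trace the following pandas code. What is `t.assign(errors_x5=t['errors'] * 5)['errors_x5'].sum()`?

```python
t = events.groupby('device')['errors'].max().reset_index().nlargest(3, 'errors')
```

190

group by device, max of errors:
device
android    19
ios         2
mac        13
win         6
Name: errors, dtype: int64
reset_index():
    device  errors
0  android      19
1      ios       2
2      mac      13
3      win       6
take 3 rows with largest errors:
    device  errors
0  android      19
2      mac      13
3      win       6
add column errors_x5 = t['errors'] * 5:
    device  errors  errors_x5
0  android      19         95
2      mac      13         65
3      win       6         30
Hence 190.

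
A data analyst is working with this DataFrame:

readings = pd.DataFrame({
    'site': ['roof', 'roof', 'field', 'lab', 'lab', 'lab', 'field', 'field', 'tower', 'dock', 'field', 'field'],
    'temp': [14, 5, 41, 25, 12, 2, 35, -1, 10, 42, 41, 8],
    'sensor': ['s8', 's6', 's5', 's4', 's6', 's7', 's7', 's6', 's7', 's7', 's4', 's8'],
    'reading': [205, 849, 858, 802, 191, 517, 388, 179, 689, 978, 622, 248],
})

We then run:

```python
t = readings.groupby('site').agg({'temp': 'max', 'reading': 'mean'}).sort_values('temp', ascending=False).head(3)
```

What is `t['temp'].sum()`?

108

group by site: max(temp), mean(reading):
       temp     reading
site                   
dock     42  978.000000
field    41  459.000000
lab      25  503.333333
roof     14  527.000000
tower    10  689.000000
sort by temp descending:
       temp     reading
site                   
dock     42  978.000000
field    41  459.000000
lab      25  503.333333
roof     14  527.000000
tower    10  689.000000
take first 3 rows:
       temp     reading
site                   
dock     42  978.000000
field    41  459.000000
lab      25  503.333333
Finally, sum of column 'temp' = 108.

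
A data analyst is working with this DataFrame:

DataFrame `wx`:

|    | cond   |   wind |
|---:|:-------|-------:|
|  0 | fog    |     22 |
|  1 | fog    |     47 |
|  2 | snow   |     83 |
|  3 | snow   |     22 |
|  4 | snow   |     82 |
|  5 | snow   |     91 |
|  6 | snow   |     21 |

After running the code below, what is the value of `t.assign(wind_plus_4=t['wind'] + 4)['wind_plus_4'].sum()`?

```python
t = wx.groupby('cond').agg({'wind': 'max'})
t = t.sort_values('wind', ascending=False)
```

146

group by cond, max of wind:
      wind
cond      
fog     47
snow    91
sort by wind descending:
      wind
cond      
snow    91
fog     47
add column wind_plus_4 = t['wind'] + 4:
      wind  wind_plus_4
cond                   
snow    91           95
fog     47           51
Taking the sum of column 'wind_plus_4' gives 146.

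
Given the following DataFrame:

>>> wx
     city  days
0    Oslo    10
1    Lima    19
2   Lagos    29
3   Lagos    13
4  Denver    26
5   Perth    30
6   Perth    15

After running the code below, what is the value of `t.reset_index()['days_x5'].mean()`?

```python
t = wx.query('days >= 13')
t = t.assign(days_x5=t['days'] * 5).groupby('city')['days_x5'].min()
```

filter rows where days >= 13:
     city  days
1    Lima    19
2   Lagos    29
3   Lagos    13
4  Denver    26
5   Perth    30
6   Perth    15
add column days_x5 = t['days'] * 5:
     city  days  days_x5
1    Lima    19       95
2   Lagos    29      145
3   Lagos    13       65
4  Denver    26      130
5   Perth    30      150
6   Perth    15       75
group by city, min of days_x5:
city
Denver    130
Lagos      65
Lima       95
Perth      75
Name: days_x5, dtype: int64
reset_index():
     city  days_x5
0  Denver      130
1   Lagos       65
2    Lima       95
3   Perth       75
Taking the mean of column 'days_x5' gives 91.25.

91.25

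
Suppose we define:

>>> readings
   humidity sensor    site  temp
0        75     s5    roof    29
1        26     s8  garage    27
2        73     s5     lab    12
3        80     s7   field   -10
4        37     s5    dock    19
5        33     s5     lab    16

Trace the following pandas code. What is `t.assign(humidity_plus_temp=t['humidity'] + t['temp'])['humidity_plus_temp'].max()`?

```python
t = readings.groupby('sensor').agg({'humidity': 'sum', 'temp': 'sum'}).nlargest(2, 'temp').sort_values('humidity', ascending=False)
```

294

group by sensor: sum(humidity), sum(temp):
        humidity  temp
sensor                
s5           218    76
s7            80   -10
s8            26    27
take 2 rows with largest temp:
        humidity  temp
sensor                
s5           218    76
s8            26    27
sort by humidity descending:
        humidity  temp
sensor                
s5           218    76
s8            26    27
add column humidity_plus_temp = t['humidity'] + t['temp']:
        humidity  temp  humidity_plus_temp
sensor                                    
s5           218    76                 294
s8            26    27                  53
max of column 'humidity_plus_temp' → 294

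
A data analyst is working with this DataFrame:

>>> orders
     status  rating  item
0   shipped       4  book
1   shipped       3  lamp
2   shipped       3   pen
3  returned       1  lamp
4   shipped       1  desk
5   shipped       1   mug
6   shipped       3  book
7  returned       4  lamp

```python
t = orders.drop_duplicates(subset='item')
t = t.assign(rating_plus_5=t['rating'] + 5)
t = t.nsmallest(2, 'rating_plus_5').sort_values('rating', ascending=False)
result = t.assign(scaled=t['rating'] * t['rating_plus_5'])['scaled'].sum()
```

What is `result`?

12

drop duplicate item (keep=first):
    status  rating  item
0  shipped       4  book
1  shipped       3  lamp
2  shipped       3   pen
4  shipped       1  desk
5  shipped       1   mug
add column rating_plus_5 = t['rating'] + 5:
    status  rating  item  rating_plus_5
0  shipped       4  book              9
1  shipped       3  lamp              8
2  shipped       3   pen              8
4  shipped       1  desk              6
5  shipped       1   mug              6
take 2 rows with smallest rating_plus_5:
    status  rating  item  rating_plus_5
4  shipped       1  desk              6
5  shipped       1   mug              6
sort by rating descending:
    status  rating  item  rating_plus_5
4  shipped       1  desk              6
5  shipped       1   mug              6
add column scaled = t['rating'] * t['rating_plus_5']:
    status  rating  item  rating_plus_5  scaled
4  shipped       1  desk              6       6
5  shipped       1   mug              6       6
Finally, sum of column 'scaled' = 12.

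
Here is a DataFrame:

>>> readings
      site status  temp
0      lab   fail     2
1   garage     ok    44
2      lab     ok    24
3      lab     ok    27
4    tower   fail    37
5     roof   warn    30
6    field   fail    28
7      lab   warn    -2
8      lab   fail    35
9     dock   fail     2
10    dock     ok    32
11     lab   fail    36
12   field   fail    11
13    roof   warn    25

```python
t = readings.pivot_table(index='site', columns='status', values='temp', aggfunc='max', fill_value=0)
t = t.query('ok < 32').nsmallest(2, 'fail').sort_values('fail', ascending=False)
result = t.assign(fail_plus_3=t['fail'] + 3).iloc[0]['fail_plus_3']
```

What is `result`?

pivot: rows=site, cols=status, max(temp):
status  fail  ok  warn
site                  
dock       2  32     0
field     28   0     0
garage     0  44     0
lab       36  27    -2
roof       0   0    30
tower     37   0     0
filter rows where ok < 32:
status  fail  ok  warn
site                  
field     28   0     0
lab       36  27    -2
roof       0   0    30
tower     37   0     0
take 2 rows with smallest fail:
status  fail  ok  warn
site                  
roof       0   0    30
field     28   0     0
sort by fail descending:
status  fail  ok  warn
site                  
field     28   0     0
roof       0   0    30
add column fail_plus_3 = t['fail'] + 3:
status  fail  ok  warn  fail_plus_3
site                               
field     28   0     0           31
roof       0   0    30            3
Reading off the value at position 0, column 'fail_plus_3', we get 31.

31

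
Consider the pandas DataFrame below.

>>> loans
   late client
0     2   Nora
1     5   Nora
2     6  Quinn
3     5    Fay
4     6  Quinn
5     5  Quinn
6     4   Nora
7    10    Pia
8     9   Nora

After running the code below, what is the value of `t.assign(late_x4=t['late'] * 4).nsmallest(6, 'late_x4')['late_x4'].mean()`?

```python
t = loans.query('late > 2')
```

filter rows where late > 2:
   late client
1     5   Nora
2     6  Quinn
3     5    Fay
4     6  Quinn
5     5  Quinn
6     4   Nora
7    10    Pia
8     9   Nora
add column late_x4 = t['late'] * 4:
   late client  late_x4
1     5   Nora       20
2     6  Quinn       24
3     5    Fay       20
4     6  Quinn       24
5     5  Quinn       20
6     4   Nora       16
7    10    Pia       40
8     9   Nora       36
take 6 rows with smallest late_x4:
   late client  late_x4
6     4   Nora       16
1     5   Nora       20
3     5    Fay       20
5     5  Quinn       20
2     6  Quinn       24
4     6  Quinn       24

20.6666666667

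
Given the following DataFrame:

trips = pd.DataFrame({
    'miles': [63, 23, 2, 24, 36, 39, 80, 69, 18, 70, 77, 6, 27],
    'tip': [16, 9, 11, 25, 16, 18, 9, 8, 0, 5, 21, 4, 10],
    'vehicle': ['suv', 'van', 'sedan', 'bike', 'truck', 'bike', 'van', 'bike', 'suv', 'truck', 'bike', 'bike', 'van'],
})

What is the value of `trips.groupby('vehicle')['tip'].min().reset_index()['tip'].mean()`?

5.8

group by vehicle, min of tip:
vehicle
bike      4
sedan    11
suv       0
truck     5
van       9
Name: tip, dtype: int64
reset_index():
  vehicle  tip
0    bike    4
1   sedan   11
2     suv    0
3   truck    5
4     van    9
So mean() = 5.8.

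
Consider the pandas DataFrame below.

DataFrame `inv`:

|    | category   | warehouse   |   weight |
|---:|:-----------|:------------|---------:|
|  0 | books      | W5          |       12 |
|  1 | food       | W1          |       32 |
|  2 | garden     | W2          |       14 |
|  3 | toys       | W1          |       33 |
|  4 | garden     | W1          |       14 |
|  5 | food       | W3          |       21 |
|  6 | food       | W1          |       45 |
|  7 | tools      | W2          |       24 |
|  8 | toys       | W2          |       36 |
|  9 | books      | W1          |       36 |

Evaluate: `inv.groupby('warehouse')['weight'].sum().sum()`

267

group by warehouse, sum of weight:
warehouse
W1    160
W2     74
W3     21
W5     12
Name: weight, dtype: int64
Hence 267.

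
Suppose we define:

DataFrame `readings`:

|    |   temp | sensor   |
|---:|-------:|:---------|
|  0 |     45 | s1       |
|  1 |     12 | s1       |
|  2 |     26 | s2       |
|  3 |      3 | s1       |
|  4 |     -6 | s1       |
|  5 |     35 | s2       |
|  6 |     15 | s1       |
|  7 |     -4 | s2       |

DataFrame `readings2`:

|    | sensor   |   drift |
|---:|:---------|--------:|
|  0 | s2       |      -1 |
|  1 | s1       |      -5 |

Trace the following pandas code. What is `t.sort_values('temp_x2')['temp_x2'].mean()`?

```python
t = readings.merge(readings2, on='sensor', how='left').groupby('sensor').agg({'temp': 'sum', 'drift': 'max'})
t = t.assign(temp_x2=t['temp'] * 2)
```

merge on 'sensor' (how='left') → 8 rows:
   temp sensor  drift
0    45     s1     -5
1    12     s1     -5
2    26     s2     -1
3     3     s1     -5
4    -6     s1     -5
5    35     s2     -1
6    15     s1     -5
7    -4     s2     -1
group by sensor: sum(temp), max(drift):
        temp  drift
sensor             
s1        69     -5
s2        57     -1
add column temp_x2 = t['temp'] * 2:
        temp  drift  temp_x2
sensor                      
s1        69     -5      138
s2        57     -1      114
sort by temp_x2:
        temp  drift  temp_x2
sensor                      
s2        57     -1      114
s1        69     -5      138
Reading off the mean of column 'temp_x2', we get 126.0.

126.0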